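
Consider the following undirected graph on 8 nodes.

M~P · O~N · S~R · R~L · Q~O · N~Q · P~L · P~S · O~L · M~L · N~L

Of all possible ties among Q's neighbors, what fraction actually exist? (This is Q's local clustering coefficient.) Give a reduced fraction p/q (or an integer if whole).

1

Q's neighbors: N and O (k = 2).
Possible neighbor pairs: C(2,2) = 1. Edges among them: N–O → e = 1.
Clustering(Q) = 1/1.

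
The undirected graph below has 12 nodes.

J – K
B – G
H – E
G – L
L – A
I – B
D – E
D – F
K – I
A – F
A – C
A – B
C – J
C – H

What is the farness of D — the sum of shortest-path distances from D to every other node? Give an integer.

32

Distances from D: A:2, B:3, C:3, E:1, F:1, G:4, H:2, I:4, J:4, K:5, L:3.
Sum = 2 + 3 + 3 + 1 + 1 + 4 + 2 + 4 + 4 + 5 + 3 = 32.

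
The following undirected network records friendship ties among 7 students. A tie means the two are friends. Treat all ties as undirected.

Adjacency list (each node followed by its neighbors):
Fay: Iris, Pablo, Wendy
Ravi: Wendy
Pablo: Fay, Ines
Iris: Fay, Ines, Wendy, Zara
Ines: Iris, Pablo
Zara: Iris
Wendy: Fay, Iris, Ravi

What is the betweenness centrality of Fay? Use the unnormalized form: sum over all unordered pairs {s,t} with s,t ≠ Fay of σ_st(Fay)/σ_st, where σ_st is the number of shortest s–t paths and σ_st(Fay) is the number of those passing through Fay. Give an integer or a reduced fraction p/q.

Pairs whose geodesics pass through Fay — Ravi–Pablo: 1; Zara–Pablo: 1/2; Iris–Pablo: 1/2; Pablo–Wendy: 1.
All other pairs contribute 0.
Summing the contributions gives betweenness(Fay) = 3.

3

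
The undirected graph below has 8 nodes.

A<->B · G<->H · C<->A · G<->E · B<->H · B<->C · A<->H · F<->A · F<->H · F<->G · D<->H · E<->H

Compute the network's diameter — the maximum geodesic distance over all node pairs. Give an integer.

Eccentricity of each node (its greatest distance to any other): A:2, B:2, C:3, D:3, E:3, F:2, G:3, H:2.
The maximum eccentricity is 3, realized for instance by the pair C–E via C – B – H – E. So the diameter is 3.

3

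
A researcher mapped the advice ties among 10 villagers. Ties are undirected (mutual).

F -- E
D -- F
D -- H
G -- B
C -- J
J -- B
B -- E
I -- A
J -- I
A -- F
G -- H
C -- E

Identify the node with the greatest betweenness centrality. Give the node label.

Unnormalized betweenness of each node: A:41/12, B:19/2, C:17/12, D:25/6, E:49/6, F:127/12, G:53/12, H:31/12, I:35/12, J:41/6.
F has the largest value, 127/12, making it the main broker — the node through which the most shortest paths run.

F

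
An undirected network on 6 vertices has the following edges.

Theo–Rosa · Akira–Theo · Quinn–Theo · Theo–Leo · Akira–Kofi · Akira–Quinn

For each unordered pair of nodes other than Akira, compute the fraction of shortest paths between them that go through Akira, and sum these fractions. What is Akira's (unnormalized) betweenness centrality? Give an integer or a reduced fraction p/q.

4

Pairs whose geodesics pass through Akira — Theo–Kofi: 1; Quinn–Kofi: 1; Kofi–Rosa: 1; Kofi–Leo: 1.
All other pairs contribute 0.
Summing the contributions gives betweenness(Akira) = 4.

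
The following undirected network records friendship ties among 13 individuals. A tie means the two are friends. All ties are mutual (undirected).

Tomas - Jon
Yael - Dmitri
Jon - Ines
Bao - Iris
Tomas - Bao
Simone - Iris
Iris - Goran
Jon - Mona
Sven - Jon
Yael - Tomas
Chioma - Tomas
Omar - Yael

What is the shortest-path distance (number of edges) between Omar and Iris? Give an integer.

One shortest route is Omar – Yael – Tomas – Bao – Iris, which uses 4 edges, and at distance 3 from Omar we only reach {Bao, Chioma, Jon}, which does not include Iris. So d(Omar,Iris) = 4.

4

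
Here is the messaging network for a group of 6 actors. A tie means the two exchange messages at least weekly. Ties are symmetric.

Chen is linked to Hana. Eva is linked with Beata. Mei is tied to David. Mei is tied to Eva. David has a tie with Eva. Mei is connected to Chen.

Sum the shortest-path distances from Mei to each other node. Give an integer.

Distances from Mei: Beata:2, Chen:1, David:1, Eva:1, Hana:2.
Sum = 2 + 1 + 1 + 1 + 2 = 7.

7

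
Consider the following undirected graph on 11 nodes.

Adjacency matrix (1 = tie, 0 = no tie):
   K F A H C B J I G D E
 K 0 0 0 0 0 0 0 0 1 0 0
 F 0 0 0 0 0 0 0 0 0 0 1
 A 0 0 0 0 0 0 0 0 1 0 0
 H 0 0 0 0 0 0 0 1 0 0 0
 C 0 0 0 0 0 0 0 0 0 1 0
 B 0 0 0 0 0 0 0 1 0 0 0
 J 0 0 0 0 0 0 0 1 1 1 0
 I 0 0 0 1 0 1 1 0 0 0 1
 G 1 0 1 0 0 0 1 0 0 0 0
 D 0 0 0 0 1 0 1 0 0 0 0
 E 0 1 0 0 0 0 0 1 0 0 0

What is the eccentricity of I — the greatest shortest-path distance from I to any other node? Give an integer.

Distances from I: A:3, B:1, C:3, D:2, E:1, F:2, G:2, H:1, J:1, K:3.
The largest is 3 (to K, A, and C), so the eccentricity of I is 3.

3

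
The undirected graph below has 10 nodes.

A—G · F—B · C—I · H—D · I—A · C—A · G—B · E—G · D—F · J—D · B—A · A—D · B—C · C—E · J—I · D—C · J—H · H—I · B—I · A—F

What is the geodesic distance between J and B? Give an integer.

2

One shortest route is J – I – B, which uses 2 edges, and J and B are not directly tied, so nothing shorter exists. So d(J,B) = 2.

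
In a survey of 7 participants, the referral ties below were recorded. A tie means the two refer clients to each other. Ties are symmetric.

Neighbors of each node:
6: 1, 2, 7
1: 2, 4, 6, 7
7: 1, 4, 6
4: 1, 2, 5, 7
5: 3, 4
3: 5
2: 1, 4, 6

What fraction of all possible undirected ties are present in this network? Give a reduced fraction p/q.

There are 10 edges and 7 nodes, so the maximum possible is C(7,2) = 21.
Density = 10/21.

10/21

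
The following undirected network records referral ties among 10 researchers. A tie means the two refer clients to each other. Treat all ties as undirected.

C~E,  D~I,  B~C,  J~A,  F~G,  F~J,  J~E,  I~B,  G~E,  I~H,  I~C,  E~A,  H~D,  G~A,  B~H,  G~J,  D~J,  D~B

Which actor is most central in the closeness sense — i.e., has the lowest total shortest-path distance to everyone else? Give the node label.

J

Farness (sum of distances to all others) for each node — A:18, B:17, C:16, D:14, E:15, F:20, G:17, H:19, I:17, J:13.
The smallest farness is 13, for J, so J has the highest closeness.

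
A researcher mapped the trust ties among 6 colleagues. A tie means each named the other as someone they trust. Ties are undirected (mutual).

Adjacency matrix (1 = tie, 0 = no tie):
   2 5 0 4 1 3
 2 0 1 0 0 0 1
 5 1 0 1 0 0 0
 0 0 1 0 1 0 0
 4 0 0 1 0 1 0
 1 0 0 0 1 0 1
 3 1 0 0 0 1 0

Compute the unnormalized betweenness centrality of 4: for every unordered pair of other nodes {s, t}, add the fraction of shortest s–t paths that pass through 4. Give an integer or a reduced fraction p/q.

Pairs whose geodesics pass through 4 — 5–1: 1/2; 0–1: 1; 0–3: 1/2.
All other pairs contribute 0.
Summing the contributions gives betweenness(4) = 2.

2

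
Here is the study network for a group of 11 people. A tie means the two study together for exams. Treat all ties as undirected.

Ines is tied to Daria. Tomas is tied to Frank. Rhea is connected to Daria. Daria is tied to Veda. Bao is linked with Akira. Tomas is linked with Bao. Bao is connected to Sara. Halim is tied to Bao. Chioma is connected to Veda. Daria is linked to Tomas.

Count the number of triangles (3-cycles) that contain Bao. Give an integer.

Bao's neighbors are Akira, Halim, Sara, and Tomas, but none of them are tied to each other, so no triangle contains Bao.

0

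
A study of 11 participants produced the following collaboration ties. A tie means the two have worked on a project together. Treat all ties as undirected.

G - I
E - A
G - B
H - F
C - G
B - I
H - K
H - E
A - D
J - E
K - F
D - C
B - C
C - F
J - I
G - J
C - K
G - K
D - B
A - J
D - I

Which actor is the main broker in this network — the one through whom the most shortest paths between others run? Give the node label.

C

Unnormalized betweenness of each node: A:29/12, B:11/12, C:91/12, D:9/2, E:4, F:17/12, G:29/4, H:11/3, I:5/3, J:21/4, K:13/3.
C has the largest value, 91/12, making it the main broker — the node through which the most shortest paths run.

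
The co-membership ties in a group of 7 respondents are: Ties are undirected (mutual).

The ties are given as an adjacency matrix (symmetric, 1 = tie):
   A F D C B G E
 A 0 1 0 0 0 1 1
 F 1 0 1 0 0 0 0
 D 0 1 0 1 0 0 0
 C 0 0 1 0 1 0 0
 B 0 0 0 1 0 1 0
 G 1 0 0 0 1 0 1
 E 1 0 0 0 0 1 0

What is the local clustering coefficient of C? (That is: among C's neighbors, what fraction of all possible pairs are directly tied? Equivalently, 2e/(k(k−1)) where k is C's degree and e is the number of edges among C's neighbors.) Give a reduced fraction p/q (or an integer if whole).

0

C's neighbors: B and D (k = 2).
Possible neighbor pairs: C(2,2) = 1. Edges among them: none → e = 0.
Clustering(C) = 0/1.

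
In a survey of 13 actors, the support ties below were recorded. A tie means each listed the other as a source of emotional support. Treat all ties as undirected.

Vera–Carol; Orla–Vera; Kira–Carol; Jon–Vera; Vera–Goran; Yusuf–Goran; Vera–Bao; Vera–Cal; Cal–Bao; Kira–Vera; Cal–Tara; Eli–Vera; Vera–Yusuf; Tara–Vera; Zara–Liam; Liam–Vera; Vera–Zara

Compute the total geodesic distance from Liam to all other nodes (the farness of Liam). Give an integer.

Distances from Liam: Bao:2, Cal:2, Carol:2, Eli:2, Goran:2, Jon:2, Kira:2, Orla:2, Tara:2, Vera:1, Yusuf:2, Zara:1.
Sum = 2 + 2 + 2 + 2 + 2 + 2 + 2 + 2 + 2 + 1 + 2 + 1 = 22.

22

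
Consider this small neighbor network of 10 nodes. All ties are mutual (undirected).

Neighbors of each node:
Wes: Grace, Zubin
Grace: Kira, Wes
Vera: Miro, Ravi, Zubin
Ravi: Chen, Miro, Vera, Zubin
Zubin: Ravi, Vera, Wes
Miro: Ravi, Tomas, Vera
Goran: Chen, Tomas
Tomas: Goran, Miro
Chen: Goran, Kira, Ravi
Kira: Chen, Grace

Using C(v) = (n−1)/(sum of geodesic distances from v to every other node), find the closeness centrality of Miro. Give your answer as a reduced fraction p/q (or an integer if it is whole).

Distances from Miro: Chen:2, Goran:2, Grace:4, Kira:3, Ravi:1, Tomas:1, Vera:1, Wes:3, Zubin:2. Sum = 19.
n = 10, so closeness = 9/19.

9/19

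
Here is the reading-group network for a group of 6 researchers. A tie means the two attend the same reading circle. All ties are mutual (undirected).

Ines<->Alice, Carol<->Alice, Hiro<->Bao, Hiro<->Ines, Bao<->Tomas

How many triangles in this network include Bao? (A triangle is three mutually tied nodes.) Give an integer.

Bao's neighbors are Hiro and Tomas, but none of them are tied to each other, so no triangle contains Bao.

0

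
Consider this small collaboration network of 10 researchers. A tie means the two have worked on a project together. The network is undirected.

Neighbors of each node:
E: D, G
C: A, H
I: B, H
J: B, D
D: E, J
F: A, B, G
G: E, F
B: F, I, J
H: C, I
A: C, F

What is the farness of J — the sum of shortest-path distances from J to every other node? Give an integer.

21

Distances from J: A:3, B:1, C:4, D:1, E:2, F:2, G:3, H:3, I:2.
Sum = 3 + 1 + 4 + 1 + 2 + 2 + 3 + 3 + 2 = 21.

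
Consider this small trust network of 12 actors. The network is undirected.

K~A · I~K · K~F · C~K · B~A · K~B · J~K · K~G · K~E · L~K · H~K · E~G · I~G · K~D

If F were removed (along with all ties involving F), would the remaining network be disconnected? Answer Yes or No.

No

Even without F, every remaining node can still reach every other (the residual graph is connected), so F is not a cut vertex.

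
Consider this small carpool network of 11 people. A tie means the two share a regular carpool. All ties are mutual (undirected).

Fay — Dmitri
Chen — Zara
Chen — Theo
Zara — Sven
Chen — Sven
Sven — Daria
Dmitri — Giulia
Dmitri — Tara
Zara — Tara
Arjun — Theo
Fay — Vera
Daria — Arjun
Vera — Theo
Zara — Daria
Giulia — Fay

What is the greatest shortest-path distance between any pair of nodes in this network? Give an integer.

Eccentricity of each node (its greatest distance to any other): Arjun:4, Chen:4, Daria:4, Dmitri:4, Fay:4, Giulia:4, Sven:4, Tara:3, Theo:3, Vera:3, Zara:3.
The maximum eccentricity is 4, realized for instance by the pair Arjun–Dmitri via Arjun – Theo – Vera – Fay – Dmitri. So the diameter is 4.

4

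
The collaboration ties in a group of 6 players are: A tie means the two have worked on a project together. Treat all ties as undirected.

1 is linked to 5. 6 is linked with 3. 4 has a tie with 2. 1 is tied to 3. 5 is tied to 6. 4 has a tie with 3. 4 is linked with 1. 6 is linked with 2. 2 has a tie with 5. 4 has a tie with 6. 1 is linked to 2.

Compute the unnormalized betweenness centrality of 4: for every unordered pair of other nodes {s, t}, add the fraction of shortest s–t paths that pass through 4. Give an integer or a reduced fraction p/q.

7/12

Pairs whose geodesics pass through 4 — 6–1: 1/4; 2–3: 1/3.
All other pairs contribute 0.
Summing the contributions gives betweenness(4) = 7/12.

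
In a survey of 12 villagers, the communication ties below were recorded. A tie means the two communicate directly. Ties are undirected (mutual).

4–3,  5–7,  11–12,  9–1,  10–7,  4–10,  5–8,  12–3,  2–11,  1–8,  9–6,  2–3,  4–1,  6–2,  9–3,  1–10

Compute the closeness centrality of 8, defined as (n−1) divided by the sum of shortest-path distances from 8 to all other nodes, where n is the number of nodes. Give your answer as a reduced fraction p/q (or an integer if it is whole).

Distances from 8: 1:1, 2:4, 3:3, 4:2, 5:1, 6:3, 7:2, 9:2, 10:2, 11:5, 12:4. Sum = 29.
n = 12, so closeness = 11/29.

11/29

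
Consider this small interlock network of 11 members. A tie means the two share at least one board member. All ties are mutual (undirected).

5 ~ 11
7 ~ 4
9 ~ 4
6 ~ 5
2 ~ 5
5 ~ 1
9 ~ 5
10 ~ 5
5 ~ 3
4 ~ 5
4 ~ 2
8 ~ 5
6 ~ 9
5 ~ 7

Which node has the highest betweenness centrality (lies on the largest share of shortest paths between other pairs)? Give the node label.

5

Unnormalized betweenness of each node: 1:0, 2:0, 3:0, 4:3/2, 5:39, 6:0, 7:0, 8:0, 9:1/2, 10:0, 11:0.
5 has the largest value, 39, making it the main broker — the node through which the most shortest paths run.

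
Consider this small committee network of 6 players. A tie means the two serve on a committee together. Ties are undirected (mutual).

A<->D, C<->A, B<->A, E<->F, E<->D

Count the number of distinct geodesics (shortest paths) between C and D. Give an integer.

The shortest distance is 2, and the only length-2 path is C–A–D. So there is exactly 1 shortest path.

1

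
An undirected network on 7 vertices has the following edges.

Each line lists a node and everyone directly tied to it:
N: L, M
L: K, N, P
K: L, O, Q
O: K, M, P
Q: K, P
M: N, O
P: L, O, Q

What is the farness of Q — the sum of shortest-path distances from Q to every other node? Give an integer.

12

Distances from Q: K:1, L:2, M:3, N:3, O:2, P:1.
Sum = 1 + 2 + 3 + 3 + 2 + 1 = 12.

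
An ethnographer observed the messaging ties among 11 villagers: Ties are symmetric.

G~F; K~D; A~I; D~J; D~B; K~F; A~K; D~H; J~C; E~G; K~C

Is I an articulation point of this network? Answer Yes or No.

No

Even without I, every remaining node can still reach every other (the residual graph is connected), so I is not a cut vertex.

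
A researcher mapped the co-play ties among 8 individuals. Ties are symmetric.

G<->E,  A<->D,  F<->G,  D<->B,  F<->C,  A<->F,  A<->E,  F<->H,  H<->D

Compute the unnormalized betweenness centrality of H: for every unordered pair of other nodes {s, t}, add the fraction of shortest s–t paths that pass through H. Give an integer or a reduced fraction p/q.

8/3

Pairs whose geodesics pass through H — D–C: 1/2; D–F: 1/2; D–G: 1/3; C–B: 1/2; B–F: 1/2; B–G: 1/3.
All other pairs contribute 0.
Summing the contributions gives betweenness(H) = 8/3.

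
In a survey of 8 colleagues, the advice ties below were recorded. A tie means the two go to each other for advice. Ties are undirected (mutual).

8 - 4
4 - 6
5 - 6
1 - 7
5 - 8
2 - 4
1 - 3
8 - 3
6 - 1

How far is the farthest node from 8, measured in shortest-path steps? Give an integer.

3

Distances from 8: 1:2, 2:2, 3:1, 4:1, 5:1, 6:2, 7:3.
The largest is 3 (to 7), so the eccentricity of 8 is 3.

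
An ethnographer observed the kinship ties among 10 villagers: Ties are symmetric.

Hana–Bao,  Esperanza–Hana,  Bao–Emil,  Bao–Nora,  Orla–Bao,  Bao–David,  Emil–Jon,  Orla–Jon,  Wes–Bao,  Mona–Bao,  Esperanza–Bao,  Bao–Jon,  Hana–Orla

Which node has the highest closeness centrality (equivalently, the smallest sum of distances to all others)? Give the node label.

Farness (sum of distances to all others) for each node — Bao:9, David:17, Emil:16, Esperanza:16, Hana:15, Jon:15, Mona:17, Nora:17, Orla:15, Wes:17.
The smallest farness is 9, for Bao, so Bao has the highest closeness.

Bao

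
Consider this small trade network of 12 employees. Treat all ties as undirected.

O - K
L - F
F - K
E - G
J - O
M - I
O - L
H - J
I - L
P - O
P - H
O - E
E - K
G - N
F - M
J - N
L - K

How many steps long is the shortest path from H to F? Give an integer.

4

One shortest route is H – J – O – L – F, which uses 4 edges, and at distance 3 from H we only reach {E, G, K, L}, which does not include F. So d(H,F) = 4.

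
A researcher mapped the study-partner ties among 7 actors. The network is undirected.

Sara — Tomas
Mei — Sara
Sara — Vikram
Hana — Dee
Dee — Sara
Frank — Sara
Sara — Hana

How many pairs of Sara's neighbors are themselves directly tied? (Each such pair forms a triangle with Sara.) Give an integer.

1

Sara's neighbors: Dee, Frank, Hana, Mei, Tomas, and Vikram.
Neighbor pairs that are themselves tied: Sara–Dee–Hana. Each forms one triangle with Sara, for 1 in total.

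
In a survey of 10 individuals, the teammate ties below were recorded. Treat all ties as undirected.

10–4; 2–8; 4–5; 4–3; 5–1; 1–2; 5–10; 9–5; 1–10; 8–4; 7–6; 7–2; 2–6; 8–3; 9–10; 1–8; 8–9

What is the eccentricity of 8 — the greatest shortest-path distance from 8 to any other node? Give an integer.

2

Distances from 8: 1:1, 2:1, 3:1, 4:1, 5:2, 6:2, 7:2, 9:1, 10:2.
The largest is 2 (to 10, 5, 6, and 7), so the eccentricity of 8 is 2.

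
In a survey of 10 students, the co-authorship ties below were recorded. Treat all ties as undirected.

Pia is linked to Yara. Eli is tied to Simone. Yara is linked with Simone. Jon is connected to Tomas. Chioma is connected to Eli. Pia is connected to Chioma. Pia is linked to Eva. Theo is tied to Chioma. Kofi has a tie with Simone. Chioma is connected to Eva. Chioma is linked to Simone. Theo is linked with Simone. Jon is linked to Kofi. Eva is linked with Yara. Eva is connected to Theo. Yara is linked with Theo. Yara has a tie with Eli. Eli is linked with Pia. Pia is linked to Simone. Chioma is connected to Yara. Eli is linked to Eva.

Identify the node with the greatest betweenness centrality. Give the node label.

Simone

Unnormalized betweenness of each node: Chioma:13/10, Eli:4/5, Eva:1/2, Jon:8, Kofi:14, Pia:4/5, Simone:37/2, Theo:4/5, Tomas:0, Yara:13/10.
Simone has the largest value, 37/2, making it the main broker — the node through which the most shortest paths run.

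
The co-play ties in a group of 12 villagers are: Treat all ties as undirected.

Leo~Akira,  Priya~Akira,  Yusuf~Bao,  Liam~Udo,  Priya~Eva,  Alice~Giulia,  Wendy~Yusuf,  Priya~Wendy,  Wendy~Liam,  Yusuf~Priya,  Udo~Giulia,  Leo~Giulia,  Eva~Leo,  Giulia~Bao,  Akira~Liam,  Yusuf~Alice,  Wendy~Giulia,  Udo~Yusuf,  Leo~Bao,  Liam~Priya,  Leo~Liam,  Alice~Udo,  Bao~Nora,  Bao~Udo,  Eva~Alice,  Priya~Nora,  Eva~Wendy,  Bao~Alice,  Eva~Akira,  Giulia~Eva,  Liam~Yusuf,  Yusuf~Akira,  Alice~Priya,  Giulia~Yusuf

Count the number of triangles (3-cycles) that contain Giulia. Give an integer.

11

Giulia's neighbors: Alice, Bao, Eva, Leo, Udo, Wendy, and Yusuf.
Neighbor pairs that are themselves tied: Giulia–Alice–Bao; Giulia–Alice–Eva; Giulia–Alice–Udo; Giulia–Alice–Yusuf; Giulia–Bao–Leo; Giulia–Bao–Udo; Giulia–Bao–Yusuf; Giulia–Eva–Leo; Giulia–Eva–Wendy; Giulia–Udo–Yusuf; Giulia–Wendy–Yusuf. Each forms one triangle with Giulia, for 11 in total.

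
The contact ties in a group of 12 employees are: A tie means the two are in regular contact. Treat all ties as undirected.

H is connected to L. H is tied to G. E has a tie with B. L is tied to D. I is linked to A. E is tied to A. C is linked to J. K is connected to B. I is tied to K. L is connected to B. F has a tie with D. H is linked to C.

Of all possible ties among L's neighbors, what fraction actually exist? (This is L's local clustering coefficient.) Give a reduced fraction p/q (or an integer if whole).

0

L's neighbors: B, D, and H (k = 3).
Possible neighbor pairs: C(3,2) = 3. Edges among them: none → e = 0.
Clustering(L) = 0/3 = 0.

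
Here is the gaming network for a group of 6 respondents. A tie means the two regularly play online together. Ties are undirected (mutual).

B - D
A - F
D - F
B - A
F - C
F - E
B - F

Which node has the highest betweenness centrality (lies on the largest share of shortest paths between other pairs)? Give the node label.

Unnormalized betweenness of each node: A:0, B:1/2, C:0, D:0, E:0, F:15/2.
F has the largest value, 15/2, making it the main broker — the node through which the most shortest paths run.

F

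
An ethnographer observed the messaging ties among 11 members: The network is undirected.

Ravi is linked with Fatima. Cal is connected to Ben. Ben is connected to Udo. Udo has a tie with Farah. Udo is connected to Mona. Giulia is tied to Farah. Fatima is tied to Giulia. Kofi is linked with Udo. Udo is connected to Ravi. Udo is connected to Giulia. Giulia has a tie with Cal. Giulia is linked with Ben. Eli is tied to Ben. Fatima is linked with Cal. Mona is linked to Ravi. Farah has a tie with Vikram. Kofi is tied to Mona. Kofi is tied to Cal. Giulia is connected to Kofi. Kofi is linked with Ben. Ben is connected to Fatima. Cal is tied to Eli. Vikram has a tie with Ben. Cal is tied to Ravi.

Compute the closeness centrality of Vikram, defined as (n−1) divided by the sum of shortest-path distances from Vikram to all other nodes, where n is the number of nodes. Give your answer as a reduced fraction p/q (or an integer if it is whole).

1/2

Distances from Vikram: Ben:1, Cal:2, Eli:2, Farah:1, Fatima:2, Giulia:2, Kofi:2, Mona:3, Ravi:3, Udo:2. Sum = 20.
n = 11, so closeness = 10/20 = 1/2.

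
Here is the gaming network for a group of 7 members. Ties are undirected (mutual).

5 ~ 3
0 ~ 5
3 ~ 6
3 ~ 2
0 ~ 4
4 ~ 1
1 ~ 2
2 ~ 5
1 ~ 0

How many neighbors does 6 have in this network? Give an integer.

6 is directly tied to 3. That is 1 neighbor, so the degree of 6 is 1.

1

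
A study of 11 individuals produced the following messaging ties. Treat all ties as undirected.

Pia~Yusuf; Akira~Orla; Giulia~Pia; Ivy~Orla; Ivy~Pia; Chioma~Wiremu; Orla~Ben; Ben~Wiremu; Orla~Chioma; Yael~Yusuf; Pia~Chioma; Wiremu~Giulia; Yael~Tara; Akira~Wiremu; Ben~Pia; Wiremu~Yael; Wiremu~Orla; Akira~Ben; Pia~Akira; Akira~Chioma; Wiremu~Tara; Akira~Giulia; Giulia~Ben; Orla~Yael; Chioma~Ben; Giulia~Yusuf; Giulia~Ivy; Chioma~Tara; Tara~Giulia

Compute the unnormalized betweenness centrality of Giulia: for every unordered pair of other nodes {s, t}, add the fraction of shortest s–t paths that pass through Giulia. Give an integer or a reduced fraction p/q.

Pairs whose geodesics pass through Giulia — Pia–Tara: 1/2; Pia–Wiremu: 1/4; Ben–Tara: 1/3; Ben–Ivy: 1/3; Ben–Yusuf: 1/2; Tara–Akira: 1/3; Tara–Ivy: 1; Tara–Yusuf: 1/2; Akira–Ivy: 1/3; Akira–Yusuf: 1/2; Ivy–Yusuf: 1/2; Ivy–Wiremu: 1/2; Yusuf–Wiremu: 1/2.
All other pairs contribute 0.
Summing the contributions gives betweenness(Giulia) = 73/12.

73/12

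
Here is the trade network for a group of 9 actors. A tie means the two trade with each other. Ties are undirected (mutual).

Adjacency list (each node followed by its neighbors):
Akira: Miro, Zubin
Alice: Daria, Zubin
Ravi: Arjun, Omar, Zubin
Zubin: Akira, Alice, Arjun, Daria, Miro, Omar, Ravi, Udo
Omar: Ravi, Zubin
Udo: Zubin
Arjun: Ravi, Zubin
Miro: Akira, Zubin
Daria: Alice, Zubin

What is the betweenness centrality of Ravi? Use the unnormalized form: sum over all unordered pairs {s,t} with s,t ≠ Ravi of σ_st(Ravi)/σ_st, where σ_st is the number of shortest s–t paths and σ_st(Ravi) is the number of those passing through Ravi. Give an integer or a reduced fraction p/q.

Pairs whose geodesics pass through Ravi — Arjun–Omar: 1/2.
All other pairs contribute 0.
Summing the contributions gives betweenness(Ravi) = 1/2.

1/2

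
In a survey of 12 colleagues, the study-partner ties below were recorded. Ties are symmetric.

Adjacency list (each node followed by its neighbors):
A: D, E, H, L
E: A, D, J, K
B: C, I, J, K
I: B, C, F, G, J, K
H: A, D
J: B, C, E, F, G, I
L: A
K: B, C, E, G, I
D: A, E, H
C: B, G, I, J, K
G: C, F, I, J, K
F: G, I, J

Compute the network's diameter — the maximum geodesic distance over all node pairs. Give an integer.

Eccentricity of each node (its greatest distance to any other): A:3, B:4, C:4, D:3, E:2, F:4, G:4, H:4, I:4, J:3, K:3, L:4.
The maximum eccentricity is 4, realized for instance by the pair B–L via B – K – E – A – L. So the diameter is 4.

4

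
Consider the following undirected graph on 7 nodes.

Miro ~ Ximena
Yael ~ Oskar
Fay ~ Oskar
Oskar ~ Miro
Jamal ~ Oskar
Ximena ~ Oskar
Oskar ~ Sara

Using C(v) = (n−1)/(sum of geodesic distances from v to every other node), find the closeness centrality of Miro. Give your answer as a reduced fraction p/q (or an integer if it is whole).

Distances from Miro: Fay:2, Jamal:2, Oskar:1, Sara:2, Ximena:1, Yael:2. Sum = 10.
n = 7, so closeness = 6/10 = 3/5.

3/5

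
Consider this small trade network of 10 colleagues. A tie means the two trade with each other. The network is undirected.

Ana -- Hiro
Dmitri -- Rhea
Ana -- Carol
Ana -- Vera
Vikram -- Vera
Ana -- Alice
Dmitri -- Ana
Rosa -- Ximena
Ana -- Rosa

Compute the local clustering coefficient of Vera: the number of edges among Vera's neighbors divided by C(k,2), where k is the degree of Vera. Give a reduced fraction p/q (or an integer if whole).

0

Vera's neighbors: Ana and Vikram (k = 2).
Possible neighbor pairs: C(2,2) = 1. Edges among them: none → e = 0.
Clustering(Vera) = 0/1.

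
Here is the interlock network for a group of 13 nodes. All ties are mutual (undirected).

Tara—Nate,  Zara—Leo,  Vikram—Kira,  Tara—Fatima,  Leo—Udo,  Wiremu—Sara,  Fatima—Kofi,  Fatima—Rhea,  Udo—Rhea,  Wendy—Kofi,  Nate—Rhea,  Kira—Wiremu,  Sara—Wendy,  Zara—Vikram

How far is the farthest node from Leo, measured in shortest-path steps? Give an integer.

5

Distances from Leo: Fatima:3, Kira:3, Kofi:4, Nate:3, Rhea:2, Sara:5, Tara:4, Udo:1, Vikram:2, Wendy:5, Wiremu:4, Zara:1.
The largest is 5 (to Wendy and Sara), so the eccentricity of Leo is 5.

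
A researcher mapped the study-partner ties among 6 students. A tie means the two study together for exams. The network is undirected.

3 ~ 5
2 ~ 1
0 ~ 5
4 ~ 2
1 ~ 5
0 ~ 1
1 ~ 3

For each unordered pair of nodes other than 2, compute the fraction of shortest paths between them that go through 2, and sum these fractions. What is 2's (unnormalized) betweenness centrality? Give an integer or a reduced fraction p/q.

Pairs whose geodesics pass through 2 — 0–4: 1; 5–4: 1; 3–4: 1; 1–4: 1.
All other pairs contribute 0.
Summing the contributions gives betweenness(2) = 4.

4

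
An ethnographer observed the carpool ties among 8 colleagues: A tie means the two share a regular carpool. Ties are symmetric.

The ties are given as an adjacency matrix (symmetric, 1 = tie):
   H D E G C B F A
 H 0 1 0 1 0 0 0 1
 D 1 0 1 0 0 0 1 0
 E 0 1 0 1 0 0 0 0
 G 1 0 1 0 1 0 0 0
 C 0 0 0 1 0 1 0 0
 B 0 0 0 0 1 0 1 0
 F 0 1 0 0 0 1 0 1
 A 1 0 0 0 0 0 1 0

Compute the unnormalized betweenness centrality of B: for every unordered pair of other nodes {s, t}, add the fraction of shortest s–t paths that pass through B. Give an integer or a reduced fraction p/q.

Pairs whose geodesics pass through B — D–C: 1/3; G–F: 1/4; C–F: 1; C–A: 1/2.
All other pairs contribute 0.
Summing the contributions gives betweenness(B) = 25/12.

25/12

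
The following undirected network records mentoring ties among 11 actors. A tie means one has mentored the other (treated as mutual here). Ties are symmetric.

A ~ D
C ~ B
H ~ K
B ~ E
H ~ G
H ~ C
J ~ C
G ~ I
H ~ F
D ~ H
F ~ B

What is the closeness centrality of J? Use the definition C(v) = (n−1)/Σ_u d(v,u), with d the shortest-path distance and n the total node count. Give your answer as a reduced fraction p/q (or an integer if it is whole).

Distances from J: A:4, B:2, C:1, D:3, E:3, F:3, G:3, H:2, I:4, K:3. Sum = 28.
n = 11, so closeness = 10/28 = 5/14.

5/14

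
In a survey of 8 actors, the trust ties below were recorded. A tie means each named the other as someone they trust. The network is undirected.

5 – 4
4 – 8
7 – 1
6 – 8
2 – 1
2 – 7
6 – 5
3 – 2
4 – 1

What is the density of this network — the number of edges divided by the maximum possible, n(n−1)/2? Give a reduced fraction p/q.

9/28

There are 9 edges and 8 nodes, so the maximum possible is C(8,2) = 28.
Density = 9/28.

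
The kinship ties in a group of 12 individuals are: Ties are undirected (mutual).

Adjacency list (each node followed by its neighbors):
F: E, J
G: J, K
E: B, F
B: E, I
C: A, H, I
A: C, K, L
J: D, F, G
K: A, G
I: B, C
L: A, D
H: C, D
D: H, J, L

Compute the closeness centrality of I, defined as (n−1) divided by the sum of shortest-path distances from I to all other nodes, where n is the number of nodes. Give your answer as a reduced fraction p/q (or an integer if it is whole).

Distances from I: A:2, B:1, C:1, D:3, E:2, F:3, G:4, H:2, J:4, K:3, L:3. Sum = 28.
n = 12, so closeness = 11/28.

11/28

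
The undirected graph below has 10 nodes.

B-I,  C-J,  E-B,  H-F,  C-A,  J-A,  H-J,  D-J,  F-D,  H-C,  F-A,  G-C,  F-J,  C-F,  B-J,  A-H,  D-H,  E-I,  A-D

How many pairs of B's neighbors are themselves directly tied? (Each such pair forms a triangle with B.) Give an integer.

B's neighbors: E, I, and J.
Neighbor pairs that are themselves tied: B–E–I. Each forms one triangle with B, for 1 in total.

1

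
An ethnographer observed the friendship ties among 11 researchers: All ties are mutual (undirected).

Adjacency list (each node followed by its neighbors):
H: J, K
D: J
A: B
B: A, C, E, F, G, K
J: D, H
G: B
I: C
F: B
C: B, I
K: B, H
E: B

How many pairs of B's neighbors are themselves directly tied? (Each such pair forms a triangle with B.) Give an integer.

B's neighbors are A, C, E, F, G, and K, but none of them are tied to each other, so no triangle contains B.

0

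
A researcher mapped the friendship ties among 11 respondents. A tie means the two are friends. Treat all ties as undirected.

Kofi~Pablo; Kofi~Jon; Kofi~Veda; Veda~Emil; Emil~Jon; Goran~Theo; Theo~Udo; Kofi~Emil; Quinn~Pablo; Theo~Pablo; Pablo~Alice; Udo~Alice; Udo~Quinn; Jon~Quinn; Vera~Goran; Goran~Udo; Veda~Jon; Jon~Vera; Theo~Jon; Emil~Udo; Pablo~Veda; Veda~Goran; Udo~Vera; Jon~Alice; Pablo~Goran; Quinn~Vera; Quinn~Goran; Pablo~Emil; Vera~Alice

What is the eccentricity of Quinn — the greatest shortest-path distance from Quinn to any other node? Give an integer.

Distances from Quinn: Alice:2, Emil:2, Goran:1, Jon:1, Kofi:2, Pablo:1, Theo:2, Udo:1, Veda:2, Vera:1.
The largest is 2 (to Emil, Alice, Theo, Veda, and Kofi), so the eccentricity of Quinn is 2.

2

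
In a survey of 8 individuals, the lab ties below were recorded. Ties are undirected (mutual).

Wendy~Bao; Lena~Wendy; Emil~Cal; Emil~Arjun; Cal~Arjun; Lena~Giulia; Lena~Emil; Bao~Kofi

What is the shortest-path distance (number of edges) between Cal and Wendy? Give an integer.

3

One shortest route is Cal – Emil – Lena – Wendy, which uses 3 edges, and at distance 2 from Cal we only reach {Lena}, which does not include Wendy. So d(Cal,Wendy) = 3.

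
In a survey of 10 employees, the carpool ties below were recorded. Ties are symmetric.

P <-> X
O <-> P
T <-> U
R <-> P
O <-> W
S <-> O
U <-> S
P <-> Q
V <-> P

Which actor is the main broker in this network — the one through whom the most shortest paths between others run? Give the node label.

Unnormalized betweenness of each node: O:23, P:26, Q:0, R:0, S:14, T:0, U:8, V:0, W:0, X:0.
P has the largest value, 26, making it the main broker — the node through which the most shortest paths run.

P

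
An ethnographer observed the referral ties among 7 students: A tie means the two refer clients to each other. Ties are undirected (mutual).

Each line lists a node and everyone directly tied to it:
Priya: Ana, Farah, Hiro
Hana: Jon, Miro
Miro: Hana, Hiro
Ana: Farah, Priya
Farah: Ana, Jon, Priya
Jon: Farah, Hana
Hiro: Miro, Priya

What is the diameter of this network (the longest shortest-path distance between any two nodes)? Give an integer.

3

Eccentricity of each node (its greatest distance to any other): Ana:3, Farah:3, Hana:3, Hiro:3, Jon:3, Miro:3, Priya:3.
The maximum eccentricity is 3, realized for instance by the pair Priya–Hana via Priya – Hiro – Miro – Hana. So the diameter is 3.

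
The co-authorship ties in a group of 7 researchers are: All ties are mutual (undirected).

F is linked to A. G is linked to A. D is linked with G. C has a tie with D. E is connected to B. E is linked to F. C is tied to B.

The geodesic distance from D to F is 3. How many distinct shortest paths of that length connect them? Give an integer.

1

The shortest distance is 3, and the only length-3 path is D–G–A–F. So there is exactly 1 shortest path.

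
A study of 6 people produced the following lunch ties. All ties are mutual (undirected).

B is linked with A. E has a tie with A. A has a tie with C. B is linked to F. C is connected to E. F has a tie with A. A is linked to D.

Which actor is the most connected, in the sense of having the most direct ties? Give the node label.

A

Degrees — A:5, B:2, C:2, D:1, E:2, F:2.
The maximum is 5, attained only by A.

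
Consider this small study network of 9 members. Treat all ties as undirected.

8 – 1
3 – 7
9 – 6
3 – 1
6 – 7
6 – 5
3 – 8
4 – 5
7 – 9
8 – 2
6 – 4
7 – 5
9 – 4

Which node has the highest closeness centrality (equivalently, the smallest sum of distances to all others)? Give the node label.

7

Farness (sum of distances to all others) for each node — 1:19, 2:25, 3:14, 4:21, 5:17, 6:16, 7:13, 8:18, 9:17.
The smallest farness is 13, for 7, so 7 has the highest closeness.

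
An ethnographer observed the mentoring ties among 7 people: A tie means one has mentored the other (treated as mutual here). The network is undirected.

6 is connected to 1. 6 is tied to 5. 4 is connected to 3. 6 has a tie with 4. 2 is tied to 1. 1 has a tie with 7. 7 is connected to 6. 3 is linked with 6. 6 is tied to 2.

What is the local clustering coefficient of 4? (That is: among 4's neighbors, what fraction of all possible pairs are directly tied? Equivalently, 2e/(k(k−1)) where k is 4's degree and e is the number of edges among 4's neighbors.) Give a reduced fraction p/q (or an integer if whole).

1

4's neighbors: 3 and 6 (k = 2).
Possible neighbor pairs: C(2,2) = 1. Edges among them: 3–6 → e = 1.
Clustering(4) = 1/1.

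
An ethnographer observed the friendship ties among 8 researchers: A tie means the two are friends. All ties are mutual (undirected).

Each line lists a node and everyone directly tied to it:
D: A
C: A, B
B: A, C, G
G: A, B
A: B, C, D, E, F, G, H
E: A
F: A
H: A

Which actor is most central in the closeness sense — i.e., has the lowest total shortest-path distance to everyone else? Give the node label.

A

Farness (sum of distances to all others) for each node — A:7, B:11, C:12, D:13, E:13, F:13, G:12, H:13.
The smallest farness is 7, for A, so A has the highest closeness.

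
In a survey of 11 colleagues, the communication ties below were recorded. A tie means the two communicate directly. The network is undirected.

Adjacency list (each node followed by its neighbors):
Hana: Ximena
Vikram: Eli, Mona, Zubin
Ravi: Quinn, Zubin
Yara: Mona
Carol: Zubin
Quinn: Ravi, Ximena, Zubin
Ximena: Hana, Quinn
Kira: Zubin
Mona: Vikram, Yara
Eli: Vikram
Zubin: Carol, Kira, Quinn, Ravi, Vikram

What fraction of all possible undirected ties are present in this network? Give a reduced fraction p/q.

There are 11 edges and 11 nodes, so the maximum possible is C(11,2) = 55.
Density = 11/55 = 1/5.

1/5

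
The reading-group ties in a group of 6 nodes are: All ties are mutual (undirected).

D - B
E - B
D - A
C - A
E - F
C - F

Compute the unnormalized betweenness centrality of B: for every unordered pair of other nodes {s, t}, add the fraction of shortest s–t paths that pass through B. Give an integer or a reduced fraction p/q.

2

Pairs whose geodesics pass through B — F–D: 1/2; A–E: 1/2; D–E: 1.
All other pairs contribute 0.
Summing the contributions gives betweenness(B) = 2.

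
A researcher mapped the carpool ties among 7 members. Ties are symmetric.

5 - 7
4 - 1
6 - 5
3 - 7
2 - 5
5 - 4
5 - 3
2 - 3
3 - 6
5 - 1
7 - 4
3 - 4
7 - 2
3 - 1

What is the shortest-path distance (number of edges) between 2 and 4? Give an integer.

One shortest route is 2 – 7 – 4, which uses 2 edges, and 2 and 4 are not directly tied, so nothing shorter exists. So d(2,4) = 2.

2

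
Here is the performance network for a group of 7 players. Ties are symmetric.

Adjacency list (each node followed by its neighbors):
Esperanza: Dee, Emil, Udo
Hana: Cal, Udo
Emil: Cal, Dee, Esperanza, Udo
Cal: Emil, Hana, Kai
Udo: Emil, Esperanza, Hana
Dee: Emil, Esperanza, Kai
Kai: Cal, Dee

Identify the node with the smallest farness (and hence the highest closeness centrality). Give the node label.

Farness (sum of distances to all others) for each node — Cal:9, Dee:10, Emil:8, Esperanza:9, Hana:11, Kai:11, Udo:10.
The smallest farness is 8, for Emil, so Emil has the highest closeness.

Emil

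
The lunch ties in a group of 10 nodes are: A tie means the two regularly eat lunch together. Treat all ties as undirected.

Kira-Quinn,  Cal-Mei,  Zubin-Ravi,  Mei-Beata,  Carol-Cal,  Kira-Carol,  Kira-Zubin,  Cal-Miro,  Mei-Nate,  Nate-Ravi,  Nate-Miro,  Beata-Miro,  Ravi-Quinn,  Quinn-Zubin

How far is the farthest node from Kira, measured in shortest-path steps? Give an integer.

4

Distances from Kira: Beata:4, Cal:2, Carol:1, Mei:3, Miro:3, Nate:3, Quinn:1, Ravi:2, Zubin:1.
The largest is 4 (to Beata), so the eccentricity of Kira is 4.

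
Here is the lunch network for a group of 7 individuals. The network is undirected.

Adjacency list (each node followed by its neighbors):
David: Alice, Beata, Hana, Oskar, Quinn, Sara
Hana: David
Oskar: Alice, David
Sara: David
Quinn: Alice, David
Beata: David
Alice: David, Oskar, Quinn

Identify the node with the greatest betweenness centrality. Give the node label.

David

Unnormalized betweenness of each node: Alice:1/2, Beata:0, David:25/2, Hana:0, Oskar:0, Quinn:0, Sara:0.
David has the largest value, 25/2, making it the main broker — the node through which the most shortest paths run.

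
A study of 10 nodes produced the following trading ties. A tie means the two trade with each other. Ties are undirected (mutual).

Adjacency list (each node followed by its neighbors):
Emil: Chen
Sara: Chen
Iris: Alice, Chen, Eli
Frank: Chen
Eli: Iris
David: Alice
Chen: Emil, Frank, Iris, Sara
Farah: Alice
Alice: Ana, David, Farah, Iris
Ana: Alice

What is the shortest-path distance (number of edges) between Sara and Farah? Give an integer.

4

One shortest route is Sara – Chen – Iris – Alice – Farah, which uses 4 edges, and at distance 3 from Sara we only reach {Alice, Eli}, which does not include Farah. So d(Sara,Farah) = 4.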